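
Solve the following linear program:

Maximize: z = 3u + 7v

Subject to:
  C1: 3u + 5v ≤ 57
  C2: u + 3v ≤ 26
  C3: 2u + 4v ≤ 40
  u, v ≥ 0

Evaluate the objective at each vertex of the feasible region:
  z(0, 0) = 0
  z(19, 0) = 57
  z(14, 3) = 63
  z(8, 6) = 66  ←
  z(0, 8.667) = 60.67
The maximum is at u = 8, v = 6.

u = 8, v = 6, z = 66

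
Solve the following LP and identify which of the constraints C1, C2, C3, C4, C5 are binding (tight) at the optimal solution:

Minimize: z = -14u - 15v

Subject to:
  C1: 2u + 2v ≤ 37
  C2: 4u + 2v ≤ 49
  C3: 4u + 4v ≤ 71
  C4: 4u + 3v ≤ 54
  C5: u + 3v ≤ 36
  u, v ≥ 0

At u = 6, v = 10, compute slack b - a·x for each constraint:
  C1: 37 − 32 = 5  (slack)
  C2: 49 − 44 = 5  (slack)
  C3: 71 − 64 = 7  (slack)
  C4: 54 − 54 = 0  (binding)
  C5: 36 − 36 = 0  (binding)

Optimal: u = 6, v = 10
Binding: C4, C5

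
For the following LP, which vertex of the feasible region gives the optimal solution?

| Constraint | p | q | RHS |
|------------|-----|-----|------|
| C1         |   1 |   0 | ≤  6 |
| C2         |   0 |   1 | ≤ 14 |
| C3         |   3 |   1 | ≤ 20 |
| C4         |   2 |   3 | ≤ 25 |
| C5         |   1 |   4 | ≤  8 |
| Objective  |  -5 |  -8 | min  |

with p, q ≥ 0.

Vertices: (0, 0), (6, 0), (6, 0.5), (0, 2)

Evaluate the objective at each vertex of the feasible region:
  z(0, 0) = 0
  z(6, 0) = -30
  z(6, 0.5) = -34  ←
  z(0, 2) = -16
The minimum is at p = 6, q = 0.5.

(6, 0.5)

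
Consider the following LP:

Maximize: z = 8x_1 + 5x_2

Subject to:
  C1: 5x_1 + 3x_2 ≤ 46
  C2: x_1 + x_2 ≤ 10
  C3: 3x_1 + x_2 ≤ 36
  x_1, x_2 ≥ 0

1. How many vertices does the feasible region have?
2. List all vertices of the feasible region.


1. 4
2. (0, 0), (9.2, 0), (8, 2), (0, 10)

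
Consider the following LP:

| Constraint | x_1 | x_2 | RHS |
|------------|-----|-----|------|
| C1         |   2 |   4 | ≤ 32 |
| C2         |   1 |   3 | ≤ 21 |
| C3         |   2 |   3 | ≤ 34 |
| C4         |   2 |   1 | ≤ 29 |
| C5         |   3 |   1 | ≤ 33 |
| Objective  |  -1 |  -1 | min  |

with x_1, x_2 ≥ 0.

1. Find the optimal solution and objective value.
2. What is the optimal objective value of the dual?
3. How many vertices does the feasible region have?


1. x_1 = 10, x_2 = 3, z = -13
2. -13
3. 5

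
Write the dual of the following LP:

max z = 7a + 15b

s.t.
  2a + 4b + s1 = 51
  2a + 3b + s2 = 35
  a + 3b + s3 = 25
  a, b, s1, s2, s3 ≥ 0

Primal max cᵀx s.t. Ax ≤ b, x ≥ 0  →  Dual min bᵀy s.t. Aᵀy ≥ c, y ≥ 0.

Minimize: z = 51y1 + 35y2 + 25y3

Subject to:
  2y1 + 2y2 + y3 ≥ 7
  4y1 + 3y2 + 3y3 ≥ 15
  y1, y2, y3 ≥ 0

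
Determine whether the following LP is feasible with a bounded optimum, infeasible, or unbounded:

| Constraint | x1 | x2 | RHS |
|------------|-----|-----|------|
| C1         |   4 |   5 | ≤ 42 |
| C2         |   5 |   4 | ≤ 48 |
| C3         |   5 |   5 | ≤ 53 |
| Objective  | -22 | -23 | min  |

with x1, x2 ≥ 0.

Feasible with a bounded optimal solution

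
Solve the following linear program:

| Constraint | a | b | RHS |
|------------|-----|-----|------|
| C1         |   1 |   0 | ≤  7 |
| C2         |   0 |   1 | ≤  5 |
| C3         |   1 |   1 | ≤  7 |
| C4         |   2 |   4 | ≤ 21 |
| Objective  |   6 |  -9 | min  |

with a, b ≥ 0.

Evaluate the objective at each vertex of the feasible region:
  z(0, 0) = 0
  z(7, 0) = 42
  z(3.5, 3.5) = -10.5
  z(0.5, 5) = -42
  z(0, 5) = -45  ←
The minimum is at a = 0, b = 5.

a = 0, b = 5, z = -45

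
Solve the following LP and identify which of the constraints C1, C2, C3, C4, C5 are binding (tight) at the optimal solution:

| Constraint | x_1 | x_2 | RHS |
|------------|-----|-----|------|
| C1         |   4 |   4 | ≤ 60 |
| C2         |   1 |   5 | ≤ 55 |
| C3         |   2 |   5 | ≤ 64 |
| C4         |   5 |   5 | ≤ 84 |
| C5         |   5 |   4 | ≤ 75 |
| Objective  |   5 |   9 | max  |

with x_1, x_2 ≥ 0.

At x_1 = 5, x_2 = 10, compute slack b - a·x for each constraint:
  C1: 60 − 60 = 0  (binding)
  C2: 55 − 55 = 0  (binding)
  C3: 64 − 60 = 4  (slack)
  C4: 84 − 75 = 9  (slack)
  C5: 75 − 65 = 10  (slack)

Optimal: x_1 = 5, x_2 = 10
Binding: C1, C2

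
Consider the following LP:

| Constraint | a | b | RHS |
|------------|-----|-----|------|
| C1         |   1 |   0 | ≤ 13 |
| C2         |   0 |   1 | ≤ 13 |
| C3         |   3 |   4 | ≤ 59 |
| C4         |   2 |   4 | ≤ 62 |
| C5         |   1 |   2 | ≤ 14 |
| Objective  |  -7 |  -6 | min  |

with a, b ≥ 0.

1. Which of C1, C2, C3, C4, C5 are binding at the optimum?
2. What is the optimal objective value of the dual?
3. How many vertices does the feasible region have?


1. C1, C5
2. -94
3. 4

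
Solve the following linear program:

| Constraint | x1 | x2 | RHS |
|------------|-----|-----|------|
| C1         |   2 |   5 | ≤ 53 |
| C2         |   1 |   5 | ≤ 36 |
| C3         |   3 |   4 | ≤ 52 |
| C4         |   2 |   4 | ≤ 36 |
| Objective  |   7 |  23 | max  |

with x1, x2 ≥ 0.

Evaluate the objective at each vertex of the feasible region:
  z(0, 0) = 0
  z(17.33, 0) = 121.3
  z(16, 1) = 135
  z(6, 6) = 180  ←
  z(0, 7.2) = 165.6
The maximum is at x1 = 6, x2 = 6.

x1 = 6, x2 = 6, z = 180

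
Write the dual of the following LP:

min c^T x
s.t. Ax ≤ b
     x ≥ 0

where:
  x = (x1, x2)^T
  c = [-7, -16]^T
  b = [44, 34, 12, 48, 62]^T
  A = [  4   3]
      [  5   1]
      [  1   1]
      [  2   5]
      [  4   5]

Primal min cᵀx s.t. Ax ≤ b, x ≥ 0  →  Dual max −bᵀy s.t. Aᵀy ≥ −c, y ≥ 0.

Maximize: z = -44y1 - 34y2 - 12y3 - 48y4 - 62y5

Subject to:
  4y1 + 5y2 + y3 + 2y4 + 4y5 ≥ 7
  3y1 + y2 + y3 + 5y4 + 5y5 ≥ 16
  y1, y2, y3, y4, y5 ≥ 0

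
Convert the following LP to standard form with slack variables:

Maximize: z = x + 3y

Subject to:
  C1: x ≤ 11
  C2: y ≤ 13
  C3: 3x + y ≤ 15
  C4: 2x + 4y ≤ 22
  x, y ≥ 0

max z = x + 3y

s.t.
  x + s1 = 11
  y + s2 = 13
  3x + y + s3 = 15
  2x + 4y + s4 = 22
  x, y, s1, s2, s3, s4 ≥ 0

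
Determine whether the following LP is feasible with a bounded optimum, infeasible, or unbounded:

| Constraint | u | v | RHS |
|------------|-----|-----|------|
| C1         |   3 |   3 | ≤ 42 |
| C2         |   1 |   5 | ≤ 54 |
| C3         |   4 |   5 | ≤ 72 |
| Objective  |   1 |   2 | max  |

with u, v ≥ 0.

Feasible with a bounded optimal solution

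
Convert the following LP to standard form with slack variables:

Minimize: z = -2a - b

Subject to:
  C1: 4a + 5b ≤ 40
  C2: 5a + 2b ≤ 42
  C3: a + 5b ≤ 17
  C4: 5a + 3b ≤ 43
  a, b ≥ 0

min z = -2a - b

s.t.
  4a + 5b + s1 = 40
  5a + 2b + s2 = 42
  a + 5b + s3 = 17
  5a + 3b + s4 = 43
  a, b, s1, s2, s3, s4 ≥ 0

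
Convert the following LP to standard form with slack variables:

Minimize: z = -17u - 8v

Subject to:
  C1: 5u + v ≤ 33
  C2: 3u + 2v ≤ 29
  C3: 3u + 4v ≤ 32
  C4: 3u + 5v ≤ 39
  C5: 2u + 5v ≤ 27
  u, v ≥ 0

min z = -17u - 8v

s.t.
  5u + v + s1 = 33
  3u + 2v + s2 = 29
  3u + 4v + s3 = 32
  3u + 5v + s4 = 39
  2u + 5v + s5 = 27
  u, v, s1, s2, s3, s4, s5 ≥ 0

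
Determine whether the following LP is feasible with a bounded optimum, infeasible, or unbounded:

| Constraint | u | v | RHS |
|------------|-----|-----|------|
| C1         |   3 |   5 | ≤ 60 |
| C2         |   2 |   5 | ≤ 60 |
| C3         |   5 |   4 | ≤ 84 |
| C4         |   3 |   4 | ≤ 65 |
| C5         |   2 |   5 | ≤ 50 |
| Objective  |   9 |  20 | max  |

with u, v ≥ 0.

Feasible with a bounded optimal solution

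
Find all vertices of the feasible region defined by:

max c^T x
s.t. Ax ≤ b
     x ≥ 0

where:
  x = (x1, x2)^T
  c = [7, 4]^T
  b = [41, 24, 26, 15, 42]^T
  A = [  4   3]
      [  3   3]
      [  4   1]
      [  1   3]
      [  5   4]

(0, 0), (6.5, 0), (6, 2), (4.5, 3.5), (0, 5)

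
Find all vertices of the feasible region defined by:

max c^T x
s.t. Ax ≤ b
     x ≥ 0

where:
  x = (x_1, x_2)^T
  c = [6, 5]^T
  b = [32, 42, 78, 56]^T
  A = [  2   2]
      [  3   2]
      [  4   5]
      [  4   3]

(0, 0), (14, 0), (8, 8), (2, 14), (0, 15.6)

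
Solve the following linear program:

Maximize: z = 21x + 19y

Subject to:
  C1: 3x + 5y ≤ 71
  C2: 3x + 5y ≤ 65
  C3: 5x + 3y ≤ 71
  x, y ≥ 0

Evaluate the objective at each vertex of the feasible region:
  z(0, 0) = 0
  z(14.2, 0) = 298.2
  z(10, 7) = 343  ←
  z(0, 13) = 247
The maximum is at x = 10, y = 7.

x = 10, y = 7, z = 343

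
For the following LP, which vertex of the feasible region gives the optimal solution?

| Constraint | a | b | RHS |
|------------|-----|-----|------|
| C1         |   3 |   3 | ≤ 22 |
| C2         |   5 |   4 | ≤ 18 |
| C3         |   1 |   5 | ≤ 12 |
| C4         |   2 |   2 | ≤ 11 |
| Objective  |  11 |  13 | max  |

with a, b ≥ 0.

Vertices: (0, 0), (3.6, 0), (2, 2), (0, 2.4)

Evaluate the objective at each vertex of the feasible region:
  z(0, 0) = 0
  z(3.6, 0) = 39.6
  z(2, 2) = 48  ←
  z(0, 2.4) = 31.2
The maximum is at a = 2, b = 2.

(2, 2)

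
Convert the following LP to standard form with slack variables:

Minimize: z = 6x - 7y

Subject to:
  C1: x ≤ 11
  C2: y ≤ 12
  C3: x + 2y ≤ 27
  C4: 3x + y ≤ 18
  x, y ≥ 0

min z = 6x - 7y

s.t.
  x + s1 = 11
  y + s2 = 12
  x + 2y + s3 = 27
  3x + y + s4 = 18
  x, y, s1, s2, s3, s4 ≥ 0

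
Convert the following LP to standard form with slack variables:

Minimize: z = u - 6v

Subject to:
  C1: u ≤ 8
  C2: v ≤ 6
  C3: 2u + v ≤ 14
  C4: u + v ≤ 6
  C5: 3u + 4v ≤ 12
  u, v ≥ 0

min z = u - 6v

s.t.
  u + s1 = 8
  v + s2 = 6
  2u + v + s3 = 14
  u + v + s4 = 6
  3u + 4v + s5 = 12
  u, v, s1, s2, s3, s4, s5 ≥ 0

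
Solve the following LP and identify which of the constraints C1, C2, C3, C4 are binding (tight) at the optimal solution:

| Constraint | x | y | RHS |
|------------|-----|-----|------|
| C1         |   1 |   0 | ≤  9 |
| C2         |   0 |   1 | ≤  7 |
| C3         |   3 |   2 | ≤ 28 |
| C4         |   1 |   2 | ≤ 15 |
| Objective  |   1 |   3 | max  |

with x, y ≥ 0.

At x = 1, y = 7, compute slack b - a·x for each constraint:
  C1: 9 − 1 = 8  (slack)
  C2: 7 − 7 = 0  (binding)
  C3: 28 − 17 = 11  (slack)
  C4: 15 − 15 = 0  (binding)

Optimal: x = 1, y = 7
Binding: C2, C4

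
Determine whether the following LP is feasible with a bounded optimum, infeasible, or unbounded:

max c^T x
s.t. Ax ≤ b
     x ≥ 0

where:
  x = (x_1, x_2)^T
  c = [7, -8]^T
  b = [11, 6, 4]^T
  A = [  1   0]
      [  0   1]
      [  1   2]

Feasible with a bounded optimal solution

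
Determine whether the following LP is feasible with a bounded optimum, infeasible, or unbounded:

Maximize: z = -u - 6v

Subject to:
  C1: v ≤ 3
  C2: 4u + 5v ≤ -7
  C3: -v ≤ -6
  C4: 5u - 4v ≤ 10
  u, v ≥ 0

Infeasible (no feasible solution exists)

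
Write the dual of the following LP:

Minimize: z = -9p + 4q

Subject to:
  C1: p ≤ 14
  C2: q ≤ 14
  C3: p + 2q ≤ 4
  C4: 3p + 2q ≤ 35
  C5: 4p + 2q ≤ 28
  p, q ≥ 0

Primal min cᵀx s.t. Ax ≤ b, x ≥ 0  →  Dual max −bᵀy s.t. Aᵀy ≥ −c, y ≥ 0.

Maximize: z = -14y1 - 14y2 - 4y3 - 35y4 - 28y5

Subject to:
  y1 + y3 + 3y4 + 4y5 ≥ 9
  y2 + 2y3 + 2y4 + 2y5 ≥ -4
  y1, y2, y3, y4, y5 ≥ 0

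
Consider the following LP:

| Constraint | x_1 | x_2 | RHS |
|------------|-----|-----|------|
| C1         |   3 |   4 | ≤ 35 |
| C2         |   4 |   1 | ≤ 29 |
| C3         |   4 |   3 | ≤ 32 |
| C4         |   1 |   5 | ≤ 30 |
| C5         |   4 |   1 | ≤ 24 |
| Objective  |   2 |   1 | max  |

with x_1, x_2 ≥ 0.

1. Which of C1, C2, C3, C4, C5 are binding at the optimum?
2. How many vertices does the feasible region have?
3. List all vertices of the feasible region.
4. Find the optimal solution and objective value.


1. C3, C5
2. 5
3. (0, 0), (6, 0), (5, 4), (4.118, 5.176), (0, 6)
4. x_1 = 5, x_2 = 4, z = 14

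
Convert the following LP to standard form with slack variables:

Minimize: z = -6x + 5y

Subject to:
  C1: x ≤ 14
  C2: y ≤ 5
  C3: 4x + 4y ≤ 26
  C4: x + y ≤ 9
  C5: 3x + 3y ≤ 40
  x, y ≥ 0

min z = -6x + 5y

s.t.
  x + s1 = 14
  y + s2 = 5
  4x + 4y + s3 = 26
  x + y + s4 = 9
  3x + 3y + s5 = 40
  x, y, s1, s2, s3, s4, s5 ≥ 0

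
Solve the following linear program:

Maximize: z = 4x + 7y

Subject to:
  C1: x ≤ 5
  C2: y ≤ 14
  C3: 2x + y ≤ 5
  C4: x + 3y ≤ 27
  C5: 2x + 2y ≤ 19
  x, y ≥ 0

Evaluate the objective at each vertex of the feasible region:
  z(0, 0) = 0
  z(2.5, 0) = 10
  z(0, 5) = 35  ←
The maximum is at x = 0, y = 5.

x = 0, y = 5, z = 35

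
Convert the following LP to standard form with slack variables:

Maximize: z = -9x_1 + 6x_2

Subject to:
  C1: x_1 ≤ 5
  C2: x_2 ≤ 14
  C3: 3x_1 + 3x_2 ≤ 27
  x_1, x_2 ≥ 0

max z = -9x_1 + 6x_2

s.t.
  x_1 + s1 = 5
  x_2 + s2 = 14
  3x_1 + 3x_2 + s3 = 27
  x_1, x_2, s1, s2, s3 ≥ 0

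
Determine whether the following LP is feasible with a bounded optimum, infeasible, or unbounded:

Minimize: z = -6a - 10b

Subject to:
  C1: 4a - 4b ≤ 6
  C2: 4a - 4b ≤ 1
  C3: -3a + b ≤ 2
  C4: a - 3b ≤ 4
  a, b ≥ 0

Unbounded (objective can decrease without bound)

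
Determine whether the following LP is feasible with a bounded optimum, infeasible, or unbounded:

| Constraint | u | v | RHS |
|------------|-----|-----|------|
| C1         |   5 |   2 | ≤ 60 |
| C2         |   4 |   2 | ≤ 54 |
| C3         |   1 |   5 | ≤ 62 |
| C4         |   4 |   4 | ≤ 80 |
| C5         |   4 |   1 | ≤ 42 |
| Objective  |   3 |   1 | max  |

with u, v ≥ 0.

Feasible with a bounded optimal solution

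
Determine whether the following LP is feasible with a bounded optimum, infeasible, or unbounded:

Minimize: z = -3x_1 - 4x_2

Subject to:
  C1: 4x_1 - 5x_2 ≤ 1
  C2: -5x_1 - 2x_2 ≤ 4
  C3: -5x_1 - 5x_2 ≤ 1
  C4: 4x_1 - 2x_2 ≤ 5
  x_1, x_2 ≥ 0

Unbounded (objective can decrease without bound)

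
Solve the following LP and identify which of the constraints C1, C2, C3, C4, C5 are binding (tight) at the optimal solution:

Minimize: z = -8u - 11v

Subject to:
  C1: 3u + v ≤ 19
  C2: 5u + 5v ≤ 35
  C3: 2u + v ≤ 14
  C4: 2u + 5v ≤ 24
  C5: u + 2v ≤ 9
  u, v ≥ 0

At u = 5, v = 2, compute slack b - a·x for each constraint:
  C1: 19 − 17 = 2  (slack)
  C2: 35 − 35 = 0  (binding)
  C3: 14 − 12 = 2  (slack)
  C4: 24 − 20 = 4  (slack)
  C5: 9 − 9 = 0  (binding)

Optimal: u = 5, v = 2
Binding: C2, C5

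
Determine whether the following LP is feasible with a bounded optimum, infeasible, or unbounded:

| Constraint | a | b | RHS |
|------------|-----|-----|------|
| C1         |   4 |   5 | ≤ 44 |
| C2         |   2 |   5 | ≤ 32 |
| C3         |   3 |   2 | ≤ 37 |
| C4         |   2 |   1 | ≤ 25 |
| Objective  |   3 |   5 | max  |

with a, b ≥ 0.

Feasible with a bounded optimal solution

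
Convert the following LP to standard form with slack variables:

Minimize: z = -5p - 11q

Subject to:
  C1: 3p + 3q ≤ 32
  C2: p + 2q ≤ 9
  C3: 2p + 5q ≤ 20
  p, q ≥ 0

min z = -5p - 11q

s.t.
  3p + 3q + s1 = 32
  p + 2q + s2 = 9
  2p + 5q + s3 = 20
  p, q, s1, s2, s3 ≥ 0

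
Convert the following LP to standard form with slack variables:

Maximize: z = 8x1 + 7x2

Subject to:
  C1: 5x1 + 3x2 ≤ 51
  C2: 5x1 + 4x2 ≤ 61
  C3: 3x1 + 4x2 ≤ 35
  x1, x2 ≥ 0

max z = 8x1 + 7x2

s.t.
  5x1 + 3x2 + s1 = 51
  5x1 + 4x2 + s2 = 61
  3x1 + 4x2 + s3 = 35
  x1, x2, s1, s2, s3 ≥ 0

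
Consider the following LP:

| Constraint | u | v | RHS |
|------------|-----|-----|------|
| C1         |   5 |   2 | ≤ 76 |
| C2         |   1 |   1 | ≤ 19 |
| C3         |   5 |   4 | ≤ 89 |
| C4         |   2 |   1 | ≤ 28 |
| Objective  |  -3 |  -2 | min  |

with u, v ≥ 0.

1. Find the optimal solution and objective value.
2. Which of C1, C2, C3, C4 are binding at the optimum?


1. u = 9, v = 10, z = -47
2. C2, C4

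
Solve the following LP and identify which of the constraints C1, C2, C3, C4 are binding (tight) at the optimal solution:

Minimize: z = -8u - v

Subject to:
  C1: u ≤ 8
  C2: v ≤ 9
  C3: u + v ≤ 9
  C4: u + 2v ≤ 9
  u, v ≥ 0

At u = 8, v = 0.5, compute slack b - a·x for each constraint:
  C1: 8 − 8 = 0  (binding)
  C2: 9 − 0.5 = 8.5  (slack)
  C3: 9 − 8.5 = 0.5  (slack)
  C4: 9 − 9 = 0  (binding)

Optimal: u = 8, v = 0.5
Binding: C1, C4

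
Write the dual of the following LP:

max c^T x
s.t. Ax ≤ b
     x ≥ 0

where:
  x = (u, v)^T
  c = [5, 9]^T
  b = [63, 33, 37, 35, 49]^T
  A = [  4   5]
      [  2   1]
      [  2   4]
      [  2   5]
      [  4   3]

Primal max cᵀx s.t. Ax ≤ b, x ≥ 0  →  Dual min bᵀy s.t. Aᵀy ≥ c, y ≥ 0.

Minimize: z = 63y1 + 33y2 + 37y3 + 35y4 + 49y5

Subject to:
  4y1 + 2y2 + 2y3 + 2y4 + 4y5 ≥ 5
  5y1 + y2 + 4y3 + 5y4 + 3y5 ≥ 9
  y1, y2, y3, y4, y5 ≥ 0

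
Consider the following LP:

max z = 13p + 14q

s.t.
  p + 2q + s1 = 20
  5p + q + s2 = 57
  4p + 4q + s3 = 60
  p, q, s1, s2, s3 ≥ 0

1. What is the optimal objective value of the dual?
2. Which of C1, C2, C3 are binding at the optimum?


1. 200
2. C1, C3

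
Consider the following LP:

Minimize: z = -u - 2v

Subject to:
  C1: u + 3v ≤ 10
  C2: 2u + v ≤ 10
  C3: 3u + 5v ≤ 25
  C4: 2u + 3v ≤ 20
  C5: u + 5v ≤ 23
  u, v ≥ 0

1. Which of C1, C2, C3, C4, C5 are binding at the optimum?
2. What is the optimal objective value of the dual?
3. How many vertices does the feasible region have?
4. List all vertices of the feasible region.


1. C1, C2
2. -8
3. 4
4. (0, 0), (5, 0), (4, 2), (0, 3.333)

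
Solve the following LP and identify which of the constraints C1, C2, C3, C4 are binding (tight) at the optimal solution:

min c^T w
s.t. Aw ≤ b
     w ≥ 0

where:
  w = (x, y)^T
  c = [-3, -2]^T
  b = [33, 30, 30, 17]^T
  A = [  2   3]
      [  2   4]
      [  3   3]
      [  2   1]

At x = 7, y = 3, compute slack b - a·x for each constraint:
  C1: 33 − 23 = 10  (slack)
  C2: 30 − 26 = 4  (slack)
  C3: 30 − 30 = 0  (binding)
  C4: 17 − 17 = 0  (binding)

Optimal: x = 7, y = 3
Binding: C3, C4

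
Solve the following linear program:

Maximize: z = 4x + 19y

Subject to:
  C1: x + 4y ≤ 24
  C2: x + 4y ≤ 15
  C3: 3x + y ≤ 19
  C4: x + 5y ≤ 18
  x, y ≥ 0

Evaluate the objective at each vertex of the feasible region:
  z(0, 0) = 0
  z(6.333, 0) = 25.33
  z(5.545, 2.364) = 67.09
  z(3, 3) = 69  ←
  z(0, 3.6) = 68.4
The maximum is at x = 3, y = 3.

x = 3, y = 3, z = 69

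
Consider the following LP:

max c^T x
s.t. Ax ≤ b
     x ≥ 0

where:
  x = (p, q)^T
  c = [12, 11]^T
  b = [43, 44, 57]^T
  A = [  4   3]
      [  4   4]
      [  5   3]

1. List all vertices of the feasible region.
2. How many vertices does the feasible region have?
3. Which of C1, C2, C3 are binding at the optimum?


1. (0, 0), (10.75, 0), (10, 1), (0, 11)
2. 4
3. C1, C2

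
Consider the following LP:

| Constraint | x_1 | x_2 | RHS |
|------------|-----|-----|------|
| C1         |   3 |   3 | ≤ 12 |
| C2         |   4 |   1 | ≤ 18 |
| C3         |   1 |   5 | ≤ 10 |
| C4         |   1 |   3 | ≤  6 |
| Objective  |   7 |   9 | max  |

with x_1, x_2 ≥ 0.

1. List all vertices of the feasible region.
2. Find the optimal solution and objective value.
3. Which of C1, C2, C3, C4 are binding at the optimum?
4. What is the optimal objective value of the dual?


1. (0, 0), (4, 0), (3, 1), (0, 2)
2. x_1 = 3, x_2 = 1, z = 30
3. C1, C4
4. 30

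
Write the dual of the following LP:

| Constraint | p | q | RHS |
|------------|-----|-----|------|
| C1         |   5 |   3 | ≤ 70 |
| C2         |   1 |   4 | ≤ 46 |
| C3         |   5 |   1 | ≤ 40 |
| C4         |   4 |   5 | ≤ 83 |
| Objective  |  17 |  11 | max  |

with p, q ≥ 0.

Primal max cᵀx s.t. Ax ≤ b, x ≥ 0  →  Dual min bᵀy s.t. Aᵀy ≥ c, y ≥ 0.

Minimize: z = 70y1 + 46y2 + 40y3 + 83y4

Subject to:
  5y1 + y2 + 5y3 + 4y4 ≥ 17
  3y1 + 4y2 + y3 + 5y4 ≥ 11
  y1, y2, y3, y4 ≥ 0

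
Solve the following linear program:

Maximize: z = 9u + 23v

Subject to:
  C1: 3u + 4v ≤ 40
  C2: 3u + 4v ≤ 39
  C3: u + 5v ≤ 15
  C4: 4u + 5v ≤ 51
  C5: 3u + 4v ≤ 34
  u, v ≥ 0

Evaluate the objective at each vertex of the feasible region:
  z(0, 0) = 0
  z(11.33, 0) = 102
  z(10, 1) = 113  ←
  z(0, 3) = 69
The maximum is at u = 10, v = 1.

u = 10, v = 1, z = 113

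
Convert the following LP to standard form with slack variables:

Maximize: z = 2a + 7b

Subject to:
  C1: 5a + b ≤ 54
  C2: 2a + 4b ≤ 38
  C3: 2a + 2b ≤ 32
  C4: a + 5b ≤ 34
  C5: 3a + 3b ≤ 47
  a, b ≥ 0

max z = 2a + 7b

s.t.
  5a + b + s1 = 54
  2a + 4b + s2 = 38
  2a + 2b + s3 = 32
  a + 5b + s4 = 34
  3a + 3b + s5 = 47
  a, b, s1, s2, s3, s4, s5 ≥ 0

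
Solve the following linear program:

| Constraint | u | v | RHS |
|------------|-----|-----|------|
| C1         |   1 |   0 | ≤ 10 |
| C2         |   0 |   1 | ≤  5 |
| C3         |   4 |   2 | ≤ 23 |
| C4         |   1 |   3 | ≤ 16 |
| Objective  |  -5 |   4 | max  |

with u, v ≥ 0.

Evaluate the objective at each vertex of the feasible region:
  z(0, 0) = 0
  z(5.75, 0) = -28.75
  z(3.7, 4.1) = -2.1
  z(1, 5) = 15
  z(0, 5) = 20  ←
The maximum is at u = 0, v = 5.

u = 0, v = 5, z = 20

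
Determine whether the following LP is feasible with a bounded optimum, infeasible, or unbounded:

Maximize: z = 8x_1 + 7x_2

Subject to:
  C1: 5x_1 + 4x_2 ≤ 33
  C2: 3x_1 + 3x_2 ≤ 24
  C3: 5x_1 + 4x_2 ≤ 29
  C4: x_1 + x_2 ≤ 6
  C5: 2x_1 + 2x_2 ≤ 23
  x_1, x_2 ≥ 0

Feasible with a bounded optimal solution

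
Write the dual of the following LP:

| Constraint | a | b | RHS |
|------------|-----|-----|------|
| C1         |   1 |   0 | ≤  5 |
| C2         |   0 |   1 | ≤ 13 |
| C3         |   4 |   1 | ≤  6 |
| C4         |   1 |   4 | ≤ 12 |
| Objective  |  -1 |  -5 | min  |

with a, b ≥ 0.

Primal min cᵀx s.t. Ax ≤ b, x ≥ 0  →  Dual max −bᵀy s.t. Aᵀy ≥ −c, y ≥ 0.

Maximize: z = -5y1 - 13y2 - 6y3 - 12y4

Subject to:
  y1 + 4y3 + y4 ≥ 1
  y2 + y3 + 4y4 ≥ 5
  y1, y2, y3, y4 ≥ 0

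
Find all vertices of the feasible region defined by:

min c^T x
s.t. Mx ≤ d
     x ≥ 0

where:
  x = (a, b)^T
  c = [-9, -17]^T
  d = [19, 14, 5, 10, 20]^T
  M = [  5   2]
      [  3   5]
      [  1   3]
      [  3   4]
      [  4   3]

(0, 0), (3.333, 0), (2, 1), (0, 1.667)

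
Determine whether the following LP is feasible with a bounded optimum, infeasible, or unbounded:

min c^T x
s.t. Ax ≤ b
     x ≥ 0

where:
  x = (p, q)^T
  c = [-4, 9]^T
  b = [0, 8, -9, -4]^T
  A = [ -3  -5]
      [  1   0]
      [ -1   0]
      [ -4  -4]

Infeasible (no feasible solution exists)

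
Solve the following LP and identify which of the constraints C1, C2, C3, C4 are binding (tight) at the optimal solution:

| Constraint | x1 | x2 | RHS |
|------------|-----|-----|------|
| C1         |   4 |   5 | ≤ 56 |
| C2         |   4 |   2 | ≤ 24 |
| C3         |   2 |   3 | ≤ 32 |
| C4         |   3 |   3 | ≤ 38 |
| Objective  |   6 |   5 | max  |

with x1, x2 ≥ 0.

At x1 = 1, x2 = 10, compute slack b - a·x for each constraint:
  C1: 56 − 54 = 2  (slack)
  C2: 24 − 24 = 0  (binding)
  C3: 32 − 32 = 0  (binding)
  C4: 38 − 33 = 5  (slack)

Optimal: x1 = 1, x2 = 10
Binding: C2, C3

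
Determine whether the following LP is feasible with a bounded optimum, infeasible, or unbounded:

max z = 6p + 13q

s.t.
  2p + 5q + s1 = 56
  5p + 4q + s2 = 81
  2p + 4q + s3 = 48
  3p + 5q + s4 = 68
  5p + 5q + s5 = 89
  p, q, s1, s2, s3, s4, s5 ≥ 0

Feasible with a bounded optimal solution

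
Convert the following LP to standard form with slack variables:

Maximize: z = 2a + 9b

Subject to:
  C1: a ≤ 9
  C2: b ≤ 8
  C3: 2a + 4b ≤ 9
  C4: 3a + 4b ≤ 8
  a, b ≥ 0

max z = 2a + 9b

s.t.
  a + s1 = 9
  b + s2 = 8
  2a + 4b + s3 = 9
  3a + 4b + s4 = 8
  a, b, s1, s2, s3, s4 ≥ 0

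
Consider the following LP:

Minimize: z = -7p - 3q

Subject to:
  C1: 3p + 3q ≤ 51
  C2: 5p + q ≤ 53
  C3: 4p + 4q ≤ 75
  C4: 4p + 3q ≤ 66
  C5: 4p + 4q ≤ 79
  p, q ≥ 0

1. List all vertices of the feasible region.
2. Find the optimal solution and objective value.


1. (0, 0), (10.6, 0), (9, 8), (0, 17)
2. p = 9, q = 8, z = -87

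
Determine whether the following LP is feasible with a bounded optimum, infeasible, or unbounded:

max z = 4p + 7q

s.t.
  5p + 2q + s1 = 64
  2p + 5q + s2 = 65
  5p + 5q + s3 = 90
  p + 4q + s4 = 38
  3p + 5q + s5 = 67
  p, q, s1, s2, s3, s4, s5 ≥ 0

Feasible with a bounded optimal solution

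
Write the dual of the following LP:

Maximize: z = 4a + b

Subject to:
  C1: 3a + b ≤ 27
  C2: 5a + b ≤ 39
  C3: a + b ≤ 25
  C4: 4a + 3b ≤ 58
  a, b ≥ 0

Primal max cᵀx s.t. Ax ≤ b, x ≥ 0  →  Dual min bᵀy s.t. Aᵀy ≥ c, y ≥ 0.

Minimize: z = 27y1 + 39y2 + 25y3 + 58y4

Subject to:
  3y1 + 5y2 + y3 + 4y4 ≥ 4
  y1 + y2 + y3 + 3y4 ≥ 1
  y1, y2, y3, y4 ≥ 0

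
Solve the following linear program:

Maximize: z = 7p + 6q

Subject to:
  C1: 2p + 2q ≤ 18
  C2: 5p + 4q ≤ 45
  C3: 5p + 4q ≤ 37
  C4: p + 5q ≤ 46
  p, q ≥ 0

Evaluate the objective at each vertex of the feasible region:
  z(0, 0) = 0
  z(7.4, 0) = 51.8
  z(1, 8) = 55  ←
  z(0, 9) = 54
The maximum is at p = 1, q = 8.

p = 1, q = 8, z = 55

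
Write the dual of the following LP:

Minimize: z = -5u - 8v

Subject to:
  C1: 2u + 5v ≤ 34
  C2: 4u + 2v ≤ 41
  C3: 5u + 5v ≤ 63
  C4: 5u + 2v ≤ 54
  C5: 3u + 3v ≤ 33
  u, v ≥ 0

Primal min cᵀx s.t. Ax ≤ b, x ≥ 0  →  Dual max −bᵀy s.t. Aᵀy ≥ −c, y ≥ 0.

Maximize: z = -34y1 - 41y2 - 63y3 - 54y4 - 33y5

Subject to:
  2y1 + 4y2 + 5y3 + 5y4 + 3y5 ≥ 5
  5y1 + 2y2 + 5y3 + 2y4 + 3y5 ≥ 8
  y1, y2, y3, y4, y5 ≥ 0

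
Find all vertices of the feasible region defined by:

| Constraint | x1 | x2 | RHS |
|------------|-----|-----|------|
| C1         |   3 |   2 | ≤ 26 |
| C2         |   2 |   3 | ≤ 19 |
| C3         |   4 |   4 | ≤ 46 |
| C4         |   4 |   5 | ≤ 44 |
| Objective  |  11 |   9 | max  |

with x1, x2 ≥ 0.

(0, 0), (8.667, 0), (8, 1), (0, 6.333)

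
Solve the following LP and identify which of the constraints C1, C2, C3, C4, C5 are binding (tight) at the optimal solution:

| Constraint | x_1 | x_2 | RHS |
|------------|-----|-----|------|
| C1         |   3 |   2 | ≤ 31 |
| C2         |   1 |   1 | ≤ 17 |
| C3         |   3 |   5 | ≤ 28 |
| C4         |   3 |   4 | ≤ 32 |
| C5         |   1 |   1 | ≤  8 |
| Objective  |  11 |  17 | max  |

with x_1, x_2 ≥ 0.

At x_1 = 6, x_2 = 2, compute slack b - a·x for each constraint:
  C1: 31 − 22 = 9  (slack)
  C2: 17 − 8 = 9  (slack)
  C3: 28 − 28 = 0  (binding)
  C4: 32 − 26 = 6  (slack)
  C5: 8 − 8 = 0  (binding)

Optimal: x_1 = 6, x_2 = 2
Binding: C3, C5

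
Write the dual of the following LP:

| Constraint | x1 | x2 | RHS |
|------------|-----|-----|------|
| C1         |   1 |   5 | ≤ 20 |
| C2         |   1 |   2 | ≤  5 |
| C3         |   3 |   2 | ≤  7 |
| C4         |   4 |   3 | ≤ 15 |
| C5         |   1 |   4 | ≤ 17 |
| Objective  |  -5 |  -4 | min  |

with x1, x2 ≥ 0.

Primal min cᵀx s.t. Ax ≤ b, x ≥ 0  →  Dual max −bᵀy s.t. Aᵀy ≥ −c, y ≥ 0.

Maximize: z = -20y1 - 5y2 - 7y3 - 15y4 - 17y5

Subject to:
  y1 + y2 + 3y3 + 4y4 + y5 ≥ 5
  5y1 + 2y2 + 2y3 + 3y4 + 4y5 ≥ 4
  y1, y2, y3, y4, y5 ≥ 0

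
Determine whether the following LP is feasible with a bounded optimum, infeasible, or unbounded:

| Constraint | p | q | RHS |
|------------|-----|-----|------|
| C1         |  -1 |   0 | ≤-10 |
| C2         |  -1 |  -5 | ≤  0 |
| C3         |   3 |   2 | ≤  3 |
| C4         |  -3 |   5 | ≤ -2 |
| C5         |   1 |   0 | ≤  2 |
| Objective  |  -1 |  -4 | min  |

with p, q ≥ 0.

Infeasible (no feasible solution exists)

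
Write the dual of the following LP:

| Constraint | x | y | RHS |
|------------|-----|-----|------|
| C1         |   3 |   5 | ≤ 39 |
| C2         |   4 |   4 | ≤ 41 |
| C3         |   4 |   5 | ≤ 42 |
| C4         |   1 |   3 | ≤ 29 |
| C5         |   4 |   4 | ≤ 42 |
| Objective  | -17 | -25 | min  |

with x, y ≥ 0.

Primal min cᵀx s.t. Ax ≤ b, x ≥ 0  →  Dual max −bᵀy s.t. Aᵀy ≥ −c, y ≥ 0.

Maximize: z = -39y1 - 41y2 - 42y3 - 29y4 - 42y5

Subject to:
  3y1 + 4y2 + 4y3 + y4 + 4y5 ≥ 17
  5y1 + 4y2 + 5y3 + 3y4 + 4y5 ≥ 25
  y1, y2, y3, y4, y5 ≥ 0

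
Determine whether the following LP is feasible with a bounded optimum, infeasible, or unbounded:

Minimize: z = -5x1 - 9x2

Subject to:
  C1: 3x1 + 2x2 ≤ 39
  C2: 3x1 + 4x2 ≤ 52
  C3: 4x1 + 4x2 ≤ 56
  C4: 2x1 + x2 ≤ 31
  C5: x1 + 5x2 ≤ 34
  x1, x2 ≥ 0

Feasible with a bounded optimal solution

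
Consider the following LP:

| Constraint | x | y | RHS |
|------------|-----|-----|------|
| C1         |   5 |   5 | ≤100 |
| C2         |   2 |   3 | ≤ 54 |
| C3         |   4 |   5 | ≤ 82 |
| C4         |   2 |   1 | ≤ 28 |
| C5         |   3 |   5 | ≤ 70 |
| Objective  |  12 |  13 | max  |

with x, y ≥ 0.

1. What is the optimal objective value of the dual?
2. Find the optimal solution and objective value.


1. 224
2. x = 10, y = 8, z = 224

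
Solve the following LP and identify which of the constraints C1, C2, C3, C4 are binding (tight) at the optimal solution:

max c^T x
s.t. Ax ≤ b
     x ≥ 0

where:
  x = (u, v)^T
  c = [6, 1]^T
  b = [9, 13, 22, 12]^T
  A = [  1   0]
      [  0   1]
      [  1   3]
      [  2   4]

At u = 6, v = 0, compute slack b - a·x for each constraint:
  C1: 9 − 6 = 3  (slack)
  C2: 13 − 0 = 13  (slack)
  C3: 22 − 6 = 16  (slack)
  C4: 12 − 12 = 0  (binding)

Optimal: u = 6, v = 0
Binding: C4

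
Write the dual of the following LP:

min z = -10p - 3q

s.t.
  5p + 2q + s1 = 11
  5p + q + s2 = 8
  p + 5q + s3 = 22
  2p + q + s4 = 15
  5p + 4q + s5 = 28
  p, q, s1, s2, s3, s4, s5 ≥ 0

Primal min cᵀx s.t. Ax ≤ b, x ≥ 0  →  Dual max −bᵀy s.t. Aᵀy ≥ −c, y ≥ 0.

Maximize: z = -11y1 - 8y2 - 22y3 - 15y4 - 28y5

Subject to:
  5y1 + 5y2 + y3 + 2y4 + 5y5 ≥ 10
  2y1 + y2 + 5y3 + y4 + 4y5 ≥ 3
  y1, y2, y3, y4, y5 ≥ 0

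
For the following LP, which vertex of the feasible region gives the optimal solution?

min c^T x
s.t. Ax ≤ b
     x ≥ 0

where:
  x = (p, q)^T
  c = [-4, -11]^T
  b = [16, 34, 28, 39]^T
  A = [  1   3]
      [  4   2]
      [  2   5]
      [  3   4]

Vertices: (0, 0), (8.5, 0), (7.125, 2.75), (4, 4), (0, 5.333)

Evaluate the objective at each vertex of the feasible region:
  z(0, 0) = 0
  z(8.5, 0) = -34
  z(7.125, 2.75) = -58.75
  z(4, 4) = -60  ←
  z(0, 5.333) = -58.67
The minimum is at p = 4, q = 4.

(4, 4)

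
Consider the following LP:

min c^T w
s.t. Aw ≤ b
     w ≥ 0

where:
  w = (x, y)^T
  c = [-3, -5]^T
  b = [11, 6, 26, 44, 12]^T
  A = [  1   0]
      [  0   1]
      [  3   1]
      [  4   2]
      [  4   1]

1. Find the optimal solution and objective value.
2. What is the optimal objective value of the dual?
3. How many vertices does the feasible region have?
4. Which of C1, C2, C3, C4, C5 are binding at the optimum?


1. x = 1.5, y = 6, z = -34.5
2. -34.5
3. 4
4. C2, C5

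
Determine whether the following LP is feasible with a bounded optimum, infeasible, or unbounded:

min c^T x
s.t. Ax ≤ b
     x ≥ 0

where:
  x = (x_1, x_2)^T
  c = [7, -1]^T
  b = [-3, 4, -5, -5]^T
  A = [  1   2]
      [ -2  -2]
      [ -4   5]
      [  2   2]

Infeasible (no feasible solution exists)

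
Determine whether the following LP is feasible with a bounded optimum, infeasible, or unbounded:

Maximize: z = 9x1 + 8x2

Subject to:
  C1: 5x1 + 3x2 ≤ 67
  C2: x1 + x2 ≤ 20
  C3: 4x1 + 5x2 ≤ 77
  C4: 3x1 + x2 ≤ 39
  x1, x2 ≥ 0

Feasible with a bounded optimal solution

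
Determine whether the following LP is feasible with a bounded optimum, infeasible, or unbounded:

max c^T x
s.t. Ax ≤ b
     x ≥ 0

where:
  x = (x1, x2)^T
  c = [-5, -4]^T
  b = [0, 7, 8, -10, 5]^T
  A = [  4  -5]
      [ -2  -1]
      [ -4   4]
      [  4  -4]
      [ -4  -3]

Infeasible (no feasible solution exists)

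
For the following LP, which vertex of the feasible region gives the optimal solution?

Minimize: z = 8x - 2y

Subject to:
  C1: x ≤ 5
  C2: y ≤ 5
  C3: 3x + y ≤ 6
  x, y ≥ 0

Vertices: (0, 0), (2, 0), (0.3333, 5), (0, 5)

Evaluate the objective at each vertex of the feasible region:
  z(0, 0) = 0
  z(2, 0) = 16
  z(0.3333, 5) = -7.333
  z(0, 5) = -10  ←
The minimum is at x = 0, y = 5.

(0, 5)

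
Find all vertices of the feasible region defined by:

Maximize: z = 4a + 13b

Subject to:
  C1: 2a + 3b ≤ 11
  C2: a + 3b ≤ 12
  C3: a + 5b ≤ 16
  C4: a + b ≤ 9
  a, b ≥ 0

(0, 0), (5.5, 0), (1, 3), (0, 3.2)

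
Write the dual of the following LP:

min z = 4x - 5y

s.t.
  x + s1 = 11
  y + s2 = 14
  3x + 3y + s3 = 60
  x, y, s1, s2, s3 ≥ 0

Primal min cᵀx s.t. Ax ≤ b, x ≥ 0  →  Dual max −bᵀy s.t. Aᵀy ≥ −c, y ≥ 0.

Maximize: z = -11y1 - 14y2 - 60y3

Subject to:
  y1 + 3y3 ≥ -4
  y2 + 3y3 ≥ 5
  y1, y2, y3 ≥ 0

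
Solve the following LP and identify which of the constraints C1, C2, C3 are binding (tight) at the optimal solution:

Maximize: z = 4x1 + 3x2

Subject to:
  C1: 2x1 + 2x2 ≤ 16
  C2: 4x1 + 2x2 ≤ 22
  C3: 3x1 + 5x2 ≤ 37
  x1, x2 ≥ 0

At x1 = 3, x2 = 5, compute slack b - a·x for each constraint:
  C1: 16 − 16 = 0  (binding)
  C2: 22 − 22 = 0  (binding)
  C3: 37 − 34 = 3  (slack)

Optimal: x1 = 3, x2 = 5
Binding: C1, C2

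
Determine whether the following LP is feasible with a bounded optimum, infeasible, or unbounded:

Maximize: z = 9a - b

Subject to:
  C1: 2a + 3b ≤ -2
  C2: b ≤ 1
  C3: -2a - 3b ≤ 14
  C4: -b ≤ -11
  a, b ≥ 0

Infeasible (no feasible solution exists)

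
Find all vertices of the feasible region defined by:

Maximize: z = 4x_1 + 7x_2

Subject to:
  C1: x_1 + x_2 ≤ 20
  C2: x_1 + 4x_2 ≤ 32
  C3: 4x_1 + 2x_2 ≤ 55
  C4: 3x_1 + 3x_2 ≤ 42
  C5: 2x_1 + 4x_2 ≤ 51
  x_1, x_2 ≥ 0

(0, 0), (13.75, 0), (13.5, 0.5), (8, 6), (0, 8)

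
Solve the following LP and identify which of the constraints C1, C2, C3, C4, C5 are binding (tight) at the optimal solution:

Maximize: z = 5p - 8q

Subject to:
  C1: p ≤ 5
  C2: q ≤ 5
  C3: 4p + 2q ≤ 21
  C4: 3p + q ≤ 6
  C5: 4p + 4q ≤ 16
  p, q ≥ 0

At p = 2, q = 0, compute slack b - a·x for each constraint:
  C1: 5 − 2 = 3  (slack)
  C2: 5 − 0 = 5  (slack)
  C3: 21 − 8 = 13  (slack)
  C4: 6 − 6 = 0  (binding)
  C5: 16 − 8 = 8  (slack)

Optimal: p = 2, q = 0
Binding: C4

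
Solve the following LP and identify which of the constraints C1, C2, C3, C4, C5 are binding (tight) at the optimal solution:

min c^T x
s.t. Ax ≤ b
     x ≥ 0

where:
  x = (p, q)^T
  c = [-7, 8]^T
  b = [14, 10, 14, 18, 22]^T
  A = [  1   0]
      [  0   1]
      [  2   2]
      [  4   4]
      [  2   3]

At p = 4.5, q = 0, compute slack b - a·x for each constraint:
  C1: 14 − 4.5 = 9.5  (slack)
  C2: 10 − 0 = 10  (slack)
  C3: 14 − 9 = 5  (slack)
  C4: 18 − 18 = 0  (binding)
  C5: 22 − 9 = 13  (slack)

Optimal: p = 4.5, q = 0
Binding: C4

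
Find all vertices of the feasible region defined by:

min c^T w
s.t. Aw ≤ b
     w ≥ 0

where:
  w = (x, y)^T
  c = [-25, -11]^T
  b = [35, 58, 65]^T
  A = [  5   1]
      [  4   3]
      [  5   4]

(0, 0), (7, 0), (5, 10), (0, 16.25)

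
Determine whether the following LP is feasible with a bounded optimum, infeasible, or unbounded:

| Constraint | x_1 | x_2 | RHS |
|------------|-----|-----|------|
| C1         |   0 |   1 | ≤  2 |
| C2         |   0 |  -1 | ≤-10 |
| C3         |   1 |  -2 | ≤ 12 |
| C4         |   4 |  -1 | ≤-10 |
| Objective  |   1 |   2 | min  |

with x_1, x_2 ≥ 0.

Infeasible (no feasible solution exists)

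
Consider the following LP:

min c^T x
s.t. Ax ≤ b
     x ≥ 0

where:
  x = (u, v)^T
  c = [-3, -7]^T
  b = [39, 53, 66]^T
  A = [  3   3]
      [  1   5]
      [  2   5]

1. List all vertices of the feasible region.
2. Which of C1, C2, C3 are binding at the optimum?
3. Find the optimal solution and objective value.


1. (0, 0), (13, 0), (3, 10), (0, 10.6)
2. C1, C2
3. u = 3, v = 10, z = -79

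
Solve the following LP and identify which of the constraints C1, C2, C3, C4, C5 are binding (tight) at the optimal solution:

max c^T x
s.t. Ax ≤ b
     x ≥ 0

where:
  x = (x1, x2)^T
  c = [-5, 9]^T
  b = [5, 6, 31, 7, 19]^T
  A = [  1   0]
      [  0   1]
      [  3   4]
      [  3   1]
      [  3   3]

At x1 = 0, x2 = 6, compute slack b - a·x for each constraint:
  C1: 5 − 0 = 5  (slack)
  C2: 6 − 6 = 0  (binding)
  C3: 31 − 24 = 7  (slack)
  C4: 7 − 6 = 1  (slack)
  C5: 19 − 18 = 1  (slack)

Optimal: x1 = 0, x2 = 6
Binding: C2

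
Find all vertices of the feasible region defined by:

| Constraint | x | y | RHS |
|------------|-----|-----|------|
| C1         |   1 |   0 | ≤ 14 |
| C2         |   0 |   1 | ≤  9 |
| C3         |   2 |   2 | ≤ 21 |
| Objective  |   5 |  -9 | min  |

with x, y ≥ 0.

(0, 0), (10.5, 0), (1.5, 9), (0, 9)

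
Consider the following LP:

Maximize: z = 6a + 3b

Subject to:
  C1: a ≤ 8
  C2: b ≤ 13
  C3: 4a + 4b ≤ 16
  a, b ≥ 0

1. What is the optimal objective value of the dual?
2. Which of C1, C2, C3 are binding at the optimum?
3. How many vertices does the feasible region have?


1. 24
2. C3
3. 3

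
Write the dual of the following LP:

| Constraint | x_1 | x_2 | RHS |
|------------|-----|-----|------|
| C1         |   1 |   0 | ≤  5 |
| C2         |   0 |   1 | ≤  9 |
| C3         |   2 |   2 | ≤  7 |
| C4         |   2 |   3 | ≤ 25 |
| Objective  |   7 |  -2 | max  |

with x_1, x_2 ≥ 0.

Primal max cᵀx s.t. Ax ≤ b, x ≥ 0  →  Dual min bᵀy s.t. Aᵀy ≥ c, y ≥ 0.

Minimize: z = 5y1 + 9y2 + 7y3 + 25y4

Subject to:
  y1 + 2y3 + 2y4 ≥ 7
  y2 + 2y3 + 3y4 ≥ -2
  y1, y2, y3, y4 ≥ 0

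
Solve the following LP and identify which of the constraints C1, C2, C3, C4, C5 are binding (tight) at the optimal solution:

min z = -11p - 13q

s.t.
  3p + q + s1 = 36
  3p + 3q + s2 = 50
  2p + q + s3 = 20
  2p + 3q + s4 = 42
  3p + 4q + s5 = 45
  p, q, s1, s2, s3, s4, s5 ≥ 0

At p = 7, q = 6, compute slack b - a·x for each constraint:
  C1: 36 − 27 = 9  (slack)
  C2: 50 − 39 = 11  (slack)
  C3: 20 − 20 = 0  (binding)
  C4: 42 − 32 = 10  (slack)
  C5: 45 − 45 = 0  (binding)

Optimal: p = 7, q = 6
Binding: C3, C5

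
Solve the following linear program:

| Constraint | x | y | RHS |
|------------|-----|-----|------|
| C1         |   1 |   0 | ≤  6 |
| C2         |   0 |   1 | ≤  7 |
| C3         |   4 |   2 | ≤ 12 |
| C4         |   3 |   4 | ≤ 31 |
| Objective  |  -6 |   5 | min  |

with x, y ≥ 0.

Evaluate the objective at each vertex of the feasible region:
  z(0, 0) = 0
  z(3, 0) = -18  ←
  z(0, 6) = 30
The minimum is at x = 3, y = 0.

x = 3, y = 0, z = -18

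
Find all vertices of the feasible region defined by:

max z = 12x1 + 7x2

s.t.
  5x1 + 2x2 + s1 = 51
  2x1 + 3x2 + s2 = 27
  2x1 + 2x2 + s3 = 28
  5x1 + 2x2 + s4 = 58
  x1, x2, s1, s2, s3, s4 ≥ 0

(0, 0), (10.2, 0), (9, 3), (0, 9)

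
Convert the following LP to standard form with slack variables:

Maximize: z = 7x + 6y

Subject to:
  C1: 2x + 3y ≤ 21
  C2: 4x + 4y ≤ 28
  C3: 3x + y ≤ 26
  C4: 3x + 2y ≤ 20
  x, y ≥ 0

max z = 7x + 6y

s.t.
  2x + 3y + s1 = 21
  4x + 4y + s2 = 28
  3x + y + s3 = 26
  3x + 2y + s4 = 20
  x, y, s1, s2, s3, s4 ≥ 0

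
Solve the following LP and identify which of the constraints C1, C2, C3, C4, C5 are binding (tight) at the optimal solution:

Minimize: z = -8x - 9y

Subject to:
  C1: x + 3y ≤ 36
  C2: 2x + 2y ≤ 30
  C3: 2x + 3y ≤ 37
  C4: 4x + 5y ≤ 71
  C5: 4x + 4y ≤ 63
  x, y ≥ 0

At x = 8, y = 7, compute slack b - a·x for each constraint:
  C1: 36 − 29 = 7  (slack)
  C2: 30 − 30 = 0  (binding)
  C3: 37 − 37 = 0  (binding)
  C4: 71 − 67 = 4  (slack)
  C5: 63 − 60 = 3  (slack)

Optimal: x = 8, y = 7
Binding: C2, C3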